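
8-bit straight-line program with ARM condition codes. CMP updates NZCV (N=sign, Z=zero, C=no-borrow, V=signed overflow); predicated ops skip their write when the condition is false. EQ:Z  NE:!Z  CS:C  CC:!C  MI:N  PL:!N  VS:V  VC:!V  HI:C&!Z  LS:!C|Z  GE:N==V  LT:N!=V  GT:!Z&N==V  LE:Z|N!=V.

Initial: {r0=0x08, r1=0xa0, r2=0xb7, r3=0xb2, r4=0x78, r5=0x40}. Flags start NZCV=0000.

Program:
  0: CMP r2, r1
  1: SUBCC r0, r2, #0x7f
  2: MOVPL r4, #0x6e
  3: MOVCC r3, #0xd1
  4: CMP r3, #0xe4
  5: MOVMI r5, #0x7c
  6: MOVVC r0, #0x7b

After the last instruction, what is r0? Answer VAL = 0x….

[0] flags=0010 → (cmp)
[1] flags=0010 CC?F → skip
[2] flags=0010 PL?T → r4=0x6e
[3] flags=0010 CC?F → skip
[4] flags=1000 → (cmp)
[5] flags=1000 MI?T → r5=0x7c
[6] flags=1000 VC?T → r0=0x7b

VAL = 0x7b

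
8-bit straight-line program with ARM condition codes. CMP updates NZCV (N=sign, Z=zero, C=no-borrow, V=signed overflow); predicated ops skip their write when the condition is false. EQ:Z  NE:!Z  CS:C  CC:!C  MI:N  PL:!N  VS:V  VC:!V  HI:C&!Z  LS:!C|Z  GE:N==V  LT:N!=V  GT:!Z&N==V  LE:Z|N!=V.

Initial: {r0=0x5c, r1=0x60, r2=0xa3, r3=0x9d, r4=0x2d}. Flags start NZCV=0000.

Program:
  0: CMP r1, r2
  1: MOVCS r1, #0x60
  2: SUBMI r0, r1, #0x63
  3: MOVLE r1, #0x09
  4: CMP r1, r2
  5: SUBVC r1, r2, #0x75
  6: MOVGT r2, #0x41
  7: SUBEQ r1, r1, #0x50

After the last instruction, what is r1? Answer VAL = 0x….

VAL = 0x60

0: ✓ CMP  NZCV=1001
1: · MOVCS
2: ✓ SUBMI  r0←0xfd
3: · MOVLE
4: ✓ CMP  NZCV=1001
5: · SUBVC
6: ✓ MOVGT  r2←0x41
7: · SUBEQ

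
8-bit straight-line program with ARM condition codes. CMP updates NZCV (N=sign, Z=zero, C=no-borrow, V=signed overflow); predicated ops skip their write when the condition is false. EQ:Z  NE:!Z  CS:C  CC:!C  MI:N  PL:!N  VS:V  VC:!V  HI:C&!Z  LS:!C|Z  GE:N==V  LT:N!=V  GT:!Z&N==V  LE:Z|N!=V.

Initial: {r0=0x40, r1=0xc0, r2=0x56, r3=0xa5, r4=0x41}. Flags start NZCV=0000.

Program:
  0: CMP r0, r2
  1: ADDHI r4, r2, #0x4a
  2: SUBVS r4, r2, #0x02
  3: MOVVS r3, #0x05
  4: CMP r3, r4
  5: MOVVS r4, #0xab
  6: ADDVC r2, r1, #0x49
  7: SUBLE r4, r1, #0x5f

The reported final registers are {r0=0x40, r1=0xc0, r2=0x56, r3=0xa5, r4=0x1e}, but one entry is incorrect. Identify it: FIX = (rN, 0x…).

FIX = (r4, 0x61)

[0] flags=1000 → (cmp)
[1] flags=1000 HI?F → skip
[2] flags=1000 VS?F → skip
[3] flags=1000 VS?F → skip
[4] flags=0011 → (cmp)
[5] flags=0011 VS?T → r4=0xab
[6] flags=0011 VC?F → skip
[7] flags=0011 LE?T → r4=0x61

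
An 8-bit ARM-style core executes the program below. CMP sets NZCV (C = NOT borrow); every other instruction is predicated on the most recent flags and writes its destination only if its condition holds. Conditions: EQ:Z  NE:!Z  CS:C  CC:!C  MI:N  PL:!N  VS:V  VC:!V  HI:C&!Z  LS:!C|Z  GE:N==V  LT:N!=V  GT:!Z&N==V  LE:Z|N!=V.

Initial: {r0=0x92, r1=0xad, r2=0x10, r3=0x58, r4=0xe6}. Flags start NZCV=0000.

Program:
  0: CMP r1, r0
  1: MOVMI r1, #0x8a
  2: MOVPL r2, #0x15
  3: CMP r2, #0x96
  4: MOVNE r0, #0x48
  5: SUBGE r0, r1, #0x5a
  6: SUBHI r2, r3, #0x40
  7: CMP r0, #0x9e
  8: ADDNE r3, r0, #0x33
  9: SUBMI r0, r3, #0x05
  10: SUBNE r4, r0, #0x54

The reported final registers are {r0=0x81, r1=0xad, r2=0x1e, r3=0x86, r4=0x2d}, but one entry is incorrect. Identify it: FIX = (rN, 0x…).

[0] flags=0010 → (cmp)
[1] flags=0010 MI?F → skip
[2] flags=0010 PL?T → r2=0x15
[3] flags=0000 → (cmp)
[4] flags=0000 NE?T → r0=0x48
[5] flags=0000 GE?T → r0=0x53
[6] flags=0000 HI?F → skip
[7] flags=1001 → (cmp)
[8] flags=1001 NE?T → r3=0x86
[9] flags=1001 MI?T → r0=0x81
[10] flags=1001 NE?T → r4=0x2d

FIX = (r2, 0x15)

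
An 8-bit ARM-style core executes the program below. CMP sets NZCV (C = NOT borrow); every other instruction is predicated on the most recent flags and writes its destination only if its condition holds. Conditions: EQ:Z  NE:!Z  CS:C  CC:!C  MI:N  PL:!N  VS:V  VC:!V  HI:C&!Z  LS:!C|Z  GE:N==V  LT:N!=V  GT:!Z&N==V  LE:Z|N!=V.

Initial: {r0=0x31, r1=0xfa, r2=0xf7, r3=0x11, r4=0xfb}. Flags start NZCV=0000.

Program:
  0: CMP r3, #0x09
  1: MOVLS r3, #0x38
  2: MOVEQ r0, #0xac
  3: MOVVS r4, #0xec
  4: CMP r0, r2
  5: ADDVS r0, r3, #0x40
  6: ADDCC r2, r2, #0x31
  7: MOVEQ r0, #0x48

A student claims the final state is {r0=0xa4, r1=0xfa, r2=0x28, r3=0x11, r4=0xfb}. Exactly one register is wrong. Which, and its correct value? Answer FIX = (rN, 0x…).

0: ✓ CMP  NZCV=0010
1: · MOVLS
2: · MOVEQ
3: · MOVVS
4: ✓ CMP  NZCV=0000
5: · ADDVS
6: ✓ ADDCC  r2←0x28
7: · MOVEQ

FIX = (r0, 0x31)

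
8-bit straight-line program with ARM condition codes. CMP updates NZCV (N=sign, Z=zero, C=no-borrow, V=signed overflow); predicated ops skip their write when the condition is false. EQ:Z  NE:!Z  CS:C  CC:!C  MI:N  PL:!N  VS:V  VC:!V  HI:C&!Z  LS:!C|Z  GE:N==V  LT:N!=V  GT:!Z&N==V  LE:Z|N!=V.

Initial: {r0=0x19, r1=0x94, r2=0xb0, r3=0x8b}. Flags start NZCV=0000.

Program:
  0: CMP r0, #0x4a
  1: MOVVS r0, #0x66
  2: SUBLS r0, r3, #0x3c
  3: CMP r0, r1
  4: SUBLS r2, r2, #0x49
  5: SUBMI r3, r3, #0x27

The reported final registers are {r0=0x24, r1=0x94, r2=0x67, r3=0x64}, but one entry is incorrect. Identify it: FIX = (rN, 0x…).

0: ✓ CMP  NZCV=1000
1: · MOVVS
2: ✓ SUBLS  r0←0x4f
3: ✓ CMP  NZCV=1001
4: ✓ SUBLS  r2←0x67
5: ✓ SUBMI  r3←0x64

FIX = (r0, 0x4f)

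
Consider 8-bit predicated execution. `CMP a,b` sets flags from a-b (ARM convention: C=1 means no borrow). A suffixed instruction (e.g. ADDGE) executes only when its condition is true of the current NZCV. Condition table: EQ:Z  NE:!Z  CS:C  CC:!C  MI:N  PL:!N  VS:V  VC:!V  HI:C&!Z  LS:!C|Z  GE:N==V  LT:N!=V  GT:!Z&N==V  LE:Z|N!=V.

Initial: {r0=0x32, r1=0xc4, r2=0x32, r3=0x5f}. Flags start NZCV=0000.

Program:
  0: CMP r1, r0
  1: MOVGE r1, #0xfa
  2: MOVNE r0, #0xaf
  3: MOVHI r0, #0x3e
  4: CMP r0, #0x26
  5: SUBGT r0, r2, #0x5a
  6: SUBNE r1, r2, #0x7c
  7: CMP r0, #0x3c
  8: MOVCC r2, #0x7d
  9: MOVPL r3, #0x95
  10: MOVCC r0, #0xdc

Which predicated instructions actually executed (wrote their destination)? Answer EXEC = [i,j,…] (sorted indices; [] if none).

[0] flags=1010 → (cmp)
[1] flags=1010 GE?F → skip
[2] flags=1010 NE?T → r0=0xaf
[3] flags=1010 HI?T → r0=0x3e
[4] flags=0010 → (cmp)
[5] flags=0010 GT?T → r0=0xd8
[6] flags=0010 NE?T → r1=0xb6
[7] flags=1010 → (cmp)
[8] flags=1010 CC?F → skip
[9] flags=1010 PL?F → skip
[10] flags=1010 CC?F → skip

EXEC = [2,3,5,6]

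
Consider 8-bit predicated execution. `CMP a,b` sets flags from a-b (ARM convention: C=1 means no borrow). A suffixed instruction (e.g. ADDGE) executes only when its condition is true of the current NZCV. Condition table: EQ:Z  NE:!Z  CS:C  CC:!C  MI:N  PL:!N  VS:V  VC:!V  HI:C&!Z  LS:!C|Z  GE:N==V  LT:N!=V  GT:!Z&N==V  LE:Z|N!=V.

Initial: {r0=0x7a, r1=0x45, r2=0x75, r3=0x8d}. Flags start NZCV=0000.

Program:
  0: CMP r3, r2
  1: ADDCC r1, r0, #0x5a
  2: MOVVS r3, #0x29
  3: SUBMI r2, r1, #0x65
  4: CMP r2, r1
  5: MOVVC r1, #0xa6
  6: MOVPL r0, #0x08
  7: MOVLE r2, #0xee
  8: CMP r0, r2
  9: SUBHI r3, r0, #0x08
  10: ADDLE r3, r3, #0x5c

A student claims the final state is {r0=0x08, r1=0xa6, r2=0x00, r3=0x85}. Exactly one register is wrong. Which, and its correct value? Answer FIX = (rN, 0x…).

0: ✓ CMP  NZCV=0011
1: · ADDCC
2: ✓ MOVVS  r3←0x29
3: · SUBMI
4: ✓ CMP  NZCV=0010
5: ✓ MOVVC  r1←0xa6
6: ✓ MOVPL  r0←0x08
7: · MOVLE
8: ✓ CMP  NZCV=1000
9: · SUBHI
10: ✓ ADDLE  r3←0x85

FIX = (r2, 0x75)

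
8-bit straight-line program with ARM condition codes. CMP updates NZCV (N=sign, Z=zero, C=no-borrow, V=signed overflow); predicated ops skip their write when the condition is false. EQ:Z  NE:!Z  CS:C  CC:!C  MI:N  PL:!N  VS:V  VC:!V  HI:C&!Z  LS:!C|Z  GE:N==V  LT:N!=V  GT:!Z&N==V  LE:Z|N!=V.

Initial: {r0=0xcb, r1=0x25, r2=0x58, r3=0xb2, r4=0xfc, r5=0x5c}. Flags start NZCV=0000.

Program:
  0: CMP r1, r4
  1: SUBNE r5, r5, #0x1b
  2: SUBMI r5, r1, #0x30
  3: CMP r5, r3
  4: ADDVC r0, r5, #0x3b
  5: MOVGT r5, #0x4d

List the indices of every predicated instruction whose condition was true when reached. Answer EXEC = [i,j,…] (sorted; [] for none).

[0] flags=0000 → (cmp)
[1] flags=0000 NE?T → r5=0x41
[2] flags=0000 MI?F → skip
[3] flags=1001 → (cmp)
[4] flags=1001 VC?F → skip
[5] flags=1001 GT?T → r5=0x4d

EXEC = [1,5]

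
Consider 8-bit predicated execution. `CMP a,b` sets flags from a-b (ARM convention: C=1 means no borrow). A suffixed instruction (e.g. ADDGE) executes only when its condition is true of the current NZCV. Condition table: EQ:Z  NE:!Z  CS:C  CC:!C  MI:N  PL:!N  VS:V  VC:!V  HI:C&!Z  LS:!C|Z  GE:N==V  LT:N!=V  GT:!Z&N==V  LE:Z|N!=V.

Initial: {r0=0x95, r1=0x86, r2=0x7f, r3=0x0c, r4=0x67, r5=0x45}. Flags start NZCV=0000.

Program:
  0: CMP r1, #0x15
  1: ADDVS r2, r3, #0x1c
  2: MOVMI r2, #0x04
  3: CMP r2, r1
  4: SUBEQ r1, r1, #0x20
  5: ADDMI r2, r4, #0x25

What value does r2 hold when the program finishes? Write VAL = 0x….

VAL = 0x8c

0: ✓ CMP  NZCV=0011
1: ✓ ADDVS  r2←0x28
2: · MOVMI
3: ✓ CMP  NZCV=1001
4: · SUBEQ
5: ✓ ADDMI  r2←0x8c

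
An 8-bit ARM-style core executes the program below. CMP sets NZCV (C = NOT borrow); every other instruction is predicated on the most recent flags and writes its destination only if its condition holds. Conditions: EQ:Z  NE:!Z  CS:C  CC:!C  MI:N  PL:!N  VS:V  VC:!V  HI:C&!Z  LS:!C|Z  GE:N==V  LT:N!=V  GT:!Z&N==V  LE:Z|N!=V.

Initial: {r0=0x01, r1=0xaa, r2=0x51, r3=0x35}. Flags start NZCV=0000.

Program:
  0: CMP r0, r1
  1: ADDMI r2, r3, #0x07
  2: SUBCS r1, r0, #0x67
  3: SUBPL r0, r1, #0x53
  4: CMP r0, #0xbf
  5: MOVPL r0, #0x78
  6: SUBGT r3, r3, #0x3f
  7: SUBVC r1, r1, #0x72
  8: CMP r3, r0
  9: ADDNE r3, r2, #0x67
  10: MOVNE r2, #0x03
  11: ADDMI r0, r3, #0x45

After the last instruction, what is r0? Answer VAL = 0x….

0: ✓ CMP  NZCV=0000
1: · ADDMI
2: · SUBCS
3: ✓ SUBPL  r0←0x57
4: ✓ CMP  NZCV=1001
5: · MOVPL
6: ✓ SUBGT  r3←0xf6
7: · SUBVC
8: ✓ CMP  NZCV=1010
9: ✓ ADDNE  r3←0xb8
10: ✓ MOVNE  r2←0x03
11: ✓ ADDMI  r0←0xfd

VAL = 0xfd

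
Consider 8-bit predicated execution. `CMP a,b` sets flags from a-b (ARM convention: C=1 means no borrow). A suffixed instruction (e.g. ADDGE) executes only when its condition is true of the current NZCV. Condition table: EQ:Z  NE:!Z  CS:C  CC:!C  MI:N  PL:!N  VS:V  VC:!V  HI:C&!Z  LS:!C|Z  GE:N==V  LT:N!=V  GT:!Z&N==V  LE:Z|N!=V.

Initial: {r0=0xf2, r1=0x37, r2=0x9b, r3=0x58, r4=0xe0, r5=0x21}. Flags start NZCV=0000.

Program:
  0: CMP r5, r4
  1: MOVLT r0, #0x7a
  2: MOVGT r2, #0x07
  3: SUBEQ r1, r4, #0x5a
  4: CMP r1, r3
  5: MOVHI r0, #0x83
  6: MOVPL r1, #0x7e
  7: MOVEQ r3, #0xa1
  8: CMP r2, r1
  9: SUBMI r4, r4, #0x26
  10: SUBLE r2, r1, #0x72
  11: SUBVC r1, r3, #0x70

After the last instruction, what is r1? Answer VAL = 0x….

[0] flags=0000 → (cmp)
[1] flags=0000 LT?F → skip
[2] flags=0000 GT?T → r2=0x07
[3] flags=0000 EQ?F → skip
[4] flags=1000 → (cmp)
[5] flags=1000 HI?F → skip
[6] flags=1000 PL?F → skip
[7] flags=1000 EQ?F → skip
[8] flags=1000 → (cmp)
[9] flags=1000 MI?T → r4=0xba
[10] flags=1000 LE?T → r2=0xc5
[11] flags=1000 VC?T → r1=0xe8

VAL = 0xe8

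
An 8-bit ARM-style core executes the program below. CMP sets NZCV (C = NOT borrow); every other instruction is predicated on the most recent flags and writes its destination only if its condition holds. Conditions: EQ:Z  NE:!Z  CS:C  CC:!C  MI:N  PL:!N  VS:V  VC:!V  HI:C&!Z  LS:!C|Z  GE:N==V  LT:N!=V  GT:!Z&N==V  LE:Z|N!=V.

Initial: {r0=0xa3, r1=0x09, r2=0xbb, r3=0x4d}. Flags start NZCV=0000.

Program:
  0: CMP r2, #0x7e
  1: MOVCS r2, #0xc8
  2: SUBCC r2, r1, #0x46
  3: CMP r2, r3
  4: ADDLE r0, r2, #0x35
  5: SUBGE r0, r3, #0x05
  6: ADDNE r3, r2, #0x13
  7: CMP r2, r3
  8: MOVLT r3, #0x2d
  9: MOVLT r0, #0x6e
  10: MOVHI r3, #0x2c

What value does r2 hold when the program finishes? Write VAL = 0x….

VAL = 0xc8

0: ✓ CMP  NZCV=0011
1: ✓ MOVCS  r2←0xc8
2: · SUBCC
3: ✓ CMP  NZCV=0011
4: ✓ ADDLE  r0←0xfd
5: · SUBGE
6: ✓ ADDNE  r3←0xdb
7: ✓ CMP  NZCV=1000
8: ✓ MOVLT  r3←0x2d
9: ✓ MOVLT  r0←0x6e
10: · MOVHI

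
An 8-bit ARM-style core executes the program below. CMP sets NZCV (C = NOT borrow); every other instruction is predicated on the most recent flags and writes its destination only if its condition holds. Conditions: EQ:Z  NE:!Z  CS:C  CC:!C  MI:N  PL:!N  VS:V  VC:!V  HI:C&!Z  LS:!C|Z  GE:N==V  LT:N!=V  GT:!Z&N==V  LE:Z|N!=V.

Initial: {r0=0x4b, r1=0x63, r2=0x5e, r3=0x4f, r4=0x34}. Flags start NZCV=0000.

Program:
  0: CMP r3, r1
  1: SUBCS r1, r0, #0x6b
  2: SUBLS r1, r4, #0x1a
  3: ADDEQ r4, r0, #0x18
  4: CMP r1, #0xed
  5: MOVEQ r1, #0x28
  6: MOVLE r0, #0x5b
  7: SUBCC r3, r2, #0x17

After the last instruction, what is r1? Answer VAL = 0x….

VAL = 0x1a

[0] flags=1000 → (cmp)
[1] flags=1000 CS?F → skip
[2] flags=1000 LS?T → r1=0x1a
[3] flags=1000 EQ?F → skip
[4] flags=0000 → (cmp)
[5] flags=0000 EQ?F → skip
[6] flags=0000 LE?F → skip
[7] flags=0000 CC?T → r3=0x47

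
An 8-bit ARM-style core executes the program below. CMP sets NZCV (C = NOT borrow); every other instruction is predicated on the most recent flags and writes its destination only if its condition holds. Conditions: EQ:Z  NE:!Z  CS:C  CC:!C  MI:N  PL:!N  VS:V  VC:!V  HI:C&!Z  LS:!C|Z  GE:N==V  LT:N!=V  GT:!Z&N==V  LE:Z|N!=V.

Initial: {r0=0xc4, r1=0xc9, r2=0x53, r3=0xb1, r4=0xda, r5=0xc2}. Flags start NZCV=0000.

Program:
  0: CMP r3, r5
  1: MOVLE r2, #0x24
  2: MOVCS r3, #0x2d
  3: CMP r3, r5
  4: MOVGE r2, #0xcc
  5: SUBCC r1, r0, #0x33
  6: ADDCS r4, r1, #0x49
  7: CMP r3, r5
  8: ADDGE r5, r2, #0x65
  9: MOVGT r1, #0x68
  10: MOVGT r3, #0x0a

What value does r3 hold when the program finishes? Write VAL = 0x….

VAL = 0xb1

0: ✓ CMP  NZCV=1000
1: ✓ MOVLE  r2←0x24
2: · MOVCS
3: ✓ CMP  NZCV=1000
4: · MOVGE
5: ✓ SUBCC  r1←0x91
6: · ADDCS
7: ✓ CMP  NZCV=1000
8: · ADDGE
9: · MOVGT
10: · MOVGT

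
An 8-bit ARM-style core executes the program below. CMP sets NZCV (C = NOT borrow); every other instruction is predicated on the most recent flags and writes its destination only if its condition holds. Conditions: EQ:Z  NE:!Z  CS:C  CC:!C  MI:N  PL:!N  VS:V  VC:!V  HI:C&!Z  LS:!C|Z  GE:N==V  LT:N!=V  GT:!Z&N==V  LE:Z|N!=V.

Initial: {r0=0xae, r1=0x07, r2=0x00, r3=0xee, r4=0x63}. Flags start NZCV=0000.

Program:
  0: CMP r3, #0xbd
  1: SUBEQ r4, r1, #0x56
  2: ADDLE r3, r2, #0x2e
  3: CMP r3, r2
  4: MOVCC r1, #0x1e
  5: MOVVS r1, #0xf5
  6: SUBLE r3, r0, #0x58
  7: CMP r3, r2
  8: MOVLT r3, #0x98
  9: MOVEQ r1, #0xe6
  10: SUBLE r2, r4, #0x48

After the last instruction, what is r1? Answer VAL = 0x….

0: ✓ CMP  NZCV=0010
1: · SUBEQ
2: · ADDLE
3: ✓ CMP  NZCV=1010
4: · MOVCC
5: · MOVVS
6: ✓ SUBLE  r3←0x56
7: ✓ CMP  NZCV=0010
8: · MOVLT
9: · MOVEQ
10: · SUBLE

VAL = 0x07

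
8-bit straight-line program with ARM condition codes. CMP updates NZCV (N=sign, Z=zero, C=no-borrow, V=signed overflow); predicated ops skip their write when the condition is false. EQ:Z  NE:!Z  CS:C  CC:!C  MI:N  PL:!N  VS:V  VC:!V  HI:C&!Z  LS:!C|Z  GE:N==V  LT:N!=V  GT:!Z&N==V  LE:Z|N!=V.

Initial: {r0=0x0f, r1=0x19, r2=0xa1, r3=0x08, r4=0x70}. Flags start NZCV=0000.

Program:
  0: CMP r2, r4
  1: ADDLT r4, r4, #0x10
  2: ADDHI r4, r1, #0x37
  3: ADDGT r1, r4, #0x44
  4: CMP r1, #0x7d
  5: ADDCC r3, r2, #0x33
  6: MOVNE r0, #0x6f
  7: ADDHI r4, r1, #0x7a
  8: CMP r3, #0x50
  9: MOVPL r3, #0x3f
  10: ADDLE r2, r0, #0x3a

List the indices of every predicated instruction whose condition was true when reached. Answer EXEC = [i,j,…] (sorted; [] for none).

EXEC = [1,2,5,6,10]

0: ✓ CMP  NZCV=0011
1: ✓ ADDLT  r4←0x80
2: ✓ ADDHI  r4←0x50
3: · ADDGT
4: ✓ CMP  NZCV=1000
5: ✓ ADDCC  r3←0xd4
6: ✓ MOVNE  r0←0x6f
7: · ADDHI
8: ✓ CMP  NZCV=1010
9: · MOVPL
10: ✓ ADDLE  r2←0xa9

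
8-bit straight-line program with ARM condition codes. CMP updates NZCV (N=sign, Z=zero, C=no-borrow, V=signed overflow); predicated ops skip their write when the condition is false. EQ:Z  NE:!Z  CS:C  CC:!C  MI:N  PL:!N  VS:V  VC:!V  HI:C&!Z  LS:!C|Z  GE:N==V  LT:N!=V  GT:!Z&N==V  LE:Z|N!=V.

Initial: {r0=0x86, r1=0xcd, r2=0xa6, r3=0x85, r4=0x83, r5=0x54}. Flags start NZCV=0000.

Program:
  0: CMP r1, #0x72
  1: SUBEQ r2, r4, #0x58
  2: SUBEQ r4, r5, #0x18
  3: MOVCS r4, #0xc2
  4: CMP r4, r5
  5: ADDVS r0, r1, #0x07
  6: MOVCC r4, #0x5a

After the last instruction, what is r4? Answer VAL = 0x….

VAL = 0xc2

[0] flags=0011 → (cmp)
[1] flags=0011 EQ?F → skip
[2] flags=0011 EQ?F → skip
[3] flags=0011 CS?T → r4=0xc2
[4] flags=0011 → (cmp)
[5] flags=0011 VS?T → r0=0xd4
[6] flags=0011 CC?F → skip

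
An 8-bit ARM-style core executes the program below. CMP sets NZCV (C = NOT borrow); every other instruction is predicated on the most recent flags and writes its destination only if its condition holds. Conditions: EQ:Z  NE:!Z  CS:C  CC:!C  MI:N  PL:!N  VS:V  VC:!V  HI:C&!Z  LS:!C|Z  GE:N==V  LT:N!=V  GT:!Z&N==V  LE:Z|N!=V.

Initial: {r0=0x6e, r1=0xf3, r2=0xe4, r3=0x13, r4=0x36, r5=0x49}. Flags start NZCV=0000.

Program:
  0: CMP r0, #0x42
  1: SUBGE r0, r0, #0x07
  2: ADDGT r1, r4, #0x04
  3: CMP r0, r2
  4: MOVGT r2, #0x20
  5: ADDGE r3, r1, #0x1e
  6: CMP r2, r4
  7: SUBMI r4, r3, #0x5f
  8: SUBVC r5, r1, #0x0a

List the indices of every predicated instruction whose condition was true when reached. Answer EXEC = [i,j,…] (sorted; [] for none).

EXEC = [1,2,4,5,7,8]

[0] flags=0010 → (cmp)
[1] flags=0010 GE?T → r0=0x67
[2] flags=0010 GT?T → r1=0x3a
[3] flags=1001 → (cmp)
[4] flags=1001 GT?T → r2=0x20
[5] flags=1001 GE?T → r3=0x58
[6] flags=1000 → (cmp)
[7] flags=1000 MI?T → r4=0xf9
[8] flags=1000 VC?T → r5=0x30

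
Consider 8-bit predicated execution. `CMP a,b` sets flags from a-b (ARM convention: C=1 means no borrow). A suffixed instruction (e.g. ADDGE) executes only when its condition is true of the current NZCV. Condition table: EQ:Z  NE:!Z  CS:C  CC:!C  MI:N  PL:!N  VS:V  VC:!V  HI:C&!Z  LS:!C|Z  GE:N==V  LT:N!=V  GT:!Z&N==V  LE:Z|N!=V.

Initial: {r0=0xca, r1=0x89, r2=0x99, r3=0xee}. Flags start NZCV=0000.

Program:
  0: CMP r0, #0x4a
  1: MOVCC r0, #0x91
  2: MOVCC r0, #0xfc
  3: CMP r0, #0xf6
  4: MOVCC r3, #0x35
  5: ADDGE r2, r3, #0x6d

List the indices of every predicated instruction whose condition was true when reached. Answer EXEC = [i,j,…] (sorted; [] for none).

EXEC = [4]

[0] flags=1010 → (cmp)
[1] flags=1010 CC?F → skip
[2] flags=1010 CC?F → skip
[3] flags=1000 → (cmp)
[4] flags=1000 CC?T → r3=0x35
[5] flags=1000 GE?F → skip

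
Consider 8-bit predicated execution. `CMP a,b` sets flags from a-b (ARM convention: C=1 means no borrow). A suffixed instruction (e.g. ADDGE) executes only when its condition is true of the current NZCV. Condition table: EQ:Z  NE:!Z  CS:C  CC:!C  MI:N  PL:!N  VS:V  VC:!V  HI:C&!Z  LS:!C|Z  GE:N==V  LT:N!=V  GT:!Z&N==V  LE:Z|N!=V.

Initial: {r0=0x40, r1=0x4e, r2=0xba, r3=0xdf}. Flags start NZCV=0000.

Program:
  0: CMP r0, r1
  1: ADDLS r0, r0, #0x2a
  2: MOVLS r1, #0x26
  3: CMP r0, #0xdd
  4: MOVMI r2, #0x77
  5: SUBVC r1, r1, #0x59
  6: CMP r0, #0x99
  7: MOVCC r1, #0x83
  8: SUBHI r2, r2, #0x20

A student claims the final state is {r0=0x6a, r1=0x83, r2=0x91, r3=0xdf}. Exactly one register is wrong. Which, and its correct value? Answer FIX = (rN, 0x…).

FIX = (r2, 0x77)

0: ✓ CMP  NZCV=1000
1: ✓ ADDLS  r0←0x6a
2: ✓ MOVLS  r1←0x26
3: ✓ CMP  NZCV=1001
4: ✓ MOVMI  r2←0x77
5: · SUBVC
6: ✓ CMP  NZCV=1001
7: ✓ MOVCC  r1←0x83
8: · SUBHI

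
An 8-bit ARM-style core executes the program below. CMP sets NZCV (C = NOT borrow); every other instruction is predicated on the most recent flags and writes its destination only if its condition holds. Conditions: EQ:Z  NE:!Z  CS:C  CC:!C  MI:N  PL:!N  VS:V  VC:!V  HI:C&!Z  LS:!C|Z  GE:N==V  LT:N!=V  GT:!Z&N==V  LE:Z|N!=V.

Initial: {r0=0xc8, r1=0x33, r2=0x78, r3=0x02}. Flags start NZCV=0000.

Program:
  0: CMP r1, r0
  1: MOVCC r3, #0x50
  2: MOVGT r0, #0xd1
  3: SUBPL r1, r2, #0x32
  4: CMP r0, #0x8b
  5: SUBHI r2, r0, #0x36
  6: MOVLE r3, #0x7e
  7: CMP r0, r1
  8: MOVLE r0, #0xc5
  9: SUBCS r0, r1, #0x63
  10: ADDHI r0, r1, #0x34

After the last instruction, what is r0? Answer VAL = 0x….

[0] flags=0000 → (cmp)
[1] flags=0000 CC?T → r3=0x50
[2] flags=0000 GT?T → r0=0xd1
[3] flags=0000 PL?T → r1=0x46
[4] flags=0010 → (cmp)
[5] flags=0010 HI?T → r2=0x9b
[6] flags=0010 LE?F → skip
[7] flags=1010 → (cmp)
[8] flags=1010 LE?T → r0=0xc5
[9] flags=1010 CS?T → r0=0xe3
[10] flags=1010 HI?T → r0=0x7a

VAL = 0x7a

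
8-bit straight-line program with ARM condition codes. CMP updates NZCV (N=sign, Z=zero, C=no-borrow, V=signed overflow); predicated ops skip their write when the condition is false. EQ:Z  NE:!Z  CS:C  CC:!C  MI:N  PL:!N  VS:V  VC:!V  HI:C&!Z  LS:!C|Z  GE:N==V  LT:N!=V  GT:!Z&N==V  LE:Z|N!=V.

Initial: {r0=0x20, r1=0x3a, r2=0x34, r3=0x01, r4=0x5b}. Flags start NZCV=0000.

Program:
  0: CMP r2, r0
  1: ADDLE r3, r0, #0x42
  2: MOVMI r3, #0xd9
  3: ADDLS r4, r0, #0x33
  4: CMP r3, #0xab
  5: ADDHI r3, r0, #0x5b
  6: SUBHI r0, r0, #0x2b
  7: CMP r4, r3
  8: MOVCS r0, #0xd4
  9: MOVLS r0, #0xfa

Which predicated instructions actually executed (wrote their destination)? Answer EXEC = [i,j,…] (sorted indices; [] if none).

0: ✓ CMP  NZCV=0010
1: · ADDLE
2: · MOVMI
3: · ADDLS
4: ✓ CMP  NZCV=0000
5: · ADDHI
6: · SUBHI
7: ✓ CMP  NZCV=0010
8: ✓ MOVCS  r0←0xd4
9: · MOVLS

EXEC = [8]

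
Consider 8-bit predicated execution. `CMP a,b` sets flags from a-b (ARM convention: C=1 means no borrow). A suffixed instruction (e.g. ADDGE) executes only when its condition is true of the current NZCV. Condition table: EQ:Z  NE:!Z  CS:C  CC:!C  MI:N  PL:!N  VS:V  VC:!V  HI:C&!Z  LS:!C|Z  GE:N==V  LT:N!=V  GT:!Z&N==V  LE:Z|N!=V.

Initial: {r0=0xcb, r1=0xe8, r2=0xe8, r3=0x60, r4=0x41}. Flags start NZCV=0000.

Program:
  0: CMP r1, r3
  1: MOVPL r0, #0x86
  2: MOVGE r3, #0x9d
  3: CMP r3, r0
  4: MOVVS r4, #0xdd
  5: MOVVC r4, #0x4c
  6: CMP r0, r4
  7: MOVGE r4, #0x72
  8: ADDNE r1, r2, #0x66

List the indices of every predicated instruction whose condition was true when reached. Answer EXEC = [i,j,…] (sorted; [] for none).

EXEC = [4,8]

[0] flags=1010 → (cmp)
[1] flags=1010 PL?F → skip
[2] flags=1010 GE?F → skip
[3] flags=1001 → (cmp)
[4] flags=1001 VS?T → r4=0xdd
[5] flags=1001 VC?F → skip
[6] flags=1000 → (cmp)
[7] flags=1000 GE?F → skip
[8] flags=1000 NE?T → r1=0x4e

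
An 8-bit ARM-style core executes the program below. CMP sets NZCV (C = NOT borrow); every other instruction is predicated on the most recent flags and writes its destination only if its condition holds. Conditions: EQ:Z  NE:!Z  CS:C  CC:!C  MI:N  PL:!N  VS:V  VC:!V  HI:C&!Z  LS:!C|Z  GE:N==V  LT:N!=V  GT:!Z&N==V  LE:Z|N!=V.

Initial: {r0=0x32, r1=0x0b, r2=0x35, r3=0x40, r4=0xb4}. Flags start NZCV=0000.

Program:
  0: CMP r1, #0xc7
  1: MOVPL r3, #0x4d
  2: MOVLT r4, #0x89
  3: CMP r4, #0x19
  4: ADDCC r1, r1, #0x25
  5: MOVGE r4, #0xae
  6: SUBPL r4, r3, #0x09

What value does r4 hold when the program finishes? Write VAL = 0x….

[0] flags=0000 → (cmp)
[1] flags=0000 PL?T → r3=0x4d
[2] flags=0000 LT?F → skip
[3] flags=1010 → (cmp)
[4] flags=1010 CC?F → skip
[5] flags=1010 GE?F → skip
[6] flags=1010 PL?F → skip

VAL = 0xb4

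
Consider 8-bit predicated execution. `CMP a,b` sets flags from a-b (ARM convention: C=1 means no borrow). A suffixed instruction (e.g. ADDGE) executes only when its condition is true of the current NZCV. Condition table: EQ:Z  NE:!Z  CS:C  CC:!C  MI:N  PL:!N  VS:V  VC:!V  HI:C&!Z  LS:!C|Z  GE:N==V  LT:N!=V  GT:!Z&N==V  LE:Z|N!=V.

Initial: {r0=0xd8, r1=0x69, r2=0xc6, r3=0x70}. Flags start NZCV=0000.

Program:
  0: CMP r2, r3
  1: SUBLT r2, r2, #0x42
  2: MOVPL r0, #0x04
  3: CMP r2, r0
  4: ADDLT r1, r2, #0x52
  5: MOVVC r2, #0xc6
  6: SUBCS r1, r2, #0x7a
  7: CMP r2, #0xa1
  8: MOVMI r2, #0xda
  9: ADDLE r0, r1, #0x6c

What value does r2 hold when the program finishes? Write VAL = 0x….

VAL = 0xc6

[0] flags=0011 → (cmp)
[1] flags=0011 LT?T → r2=0x84
[2] flags=0011 PL?T → r0=0x04
[3] flags=1010 → (cmp)
[4] flags=1010 LT?T → r1=0xd6
[5] flags=1010 VC?T → r2=0xc6
[6] flags=1010 CS?T → r1=0x4c
[7] flags=0010 → (cmp)
[8] flags=0010 MI?F → skip
[9] flags=0010 LE?F → skip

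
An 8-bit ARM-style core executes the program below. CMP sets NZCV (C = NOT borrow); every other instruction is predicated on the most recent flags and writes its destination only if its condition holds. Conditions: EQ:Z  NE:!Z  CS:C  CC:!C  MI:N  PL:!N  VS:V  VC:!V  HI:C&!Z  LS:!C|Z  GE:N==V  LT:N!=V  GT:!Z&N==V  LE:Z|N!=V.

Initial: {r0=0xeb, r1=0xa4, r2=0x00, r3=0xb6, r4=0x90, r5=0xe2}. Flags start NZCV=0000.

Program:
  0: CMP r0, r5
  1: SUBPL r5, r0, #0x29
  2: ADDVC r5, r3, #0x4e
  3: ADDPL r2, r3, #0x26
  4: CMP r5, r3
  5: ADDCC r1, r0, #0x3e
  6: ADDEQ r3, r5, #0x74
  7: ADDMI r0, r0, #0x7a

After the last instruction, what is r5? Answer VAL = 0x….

0: ✓ CMP  NZCV=0010
1: ✓ SUBPL  r5←0xc2
2: ✓ ADDVC  r5←0x04
3: ✓ ADDPL  r2←0xdc
4: ✓ CMP  NZCV=0000
5: ✓ ADDCC  r1←0x29
6: · ADDEQ
7: · ADDMI

VAL = 0x04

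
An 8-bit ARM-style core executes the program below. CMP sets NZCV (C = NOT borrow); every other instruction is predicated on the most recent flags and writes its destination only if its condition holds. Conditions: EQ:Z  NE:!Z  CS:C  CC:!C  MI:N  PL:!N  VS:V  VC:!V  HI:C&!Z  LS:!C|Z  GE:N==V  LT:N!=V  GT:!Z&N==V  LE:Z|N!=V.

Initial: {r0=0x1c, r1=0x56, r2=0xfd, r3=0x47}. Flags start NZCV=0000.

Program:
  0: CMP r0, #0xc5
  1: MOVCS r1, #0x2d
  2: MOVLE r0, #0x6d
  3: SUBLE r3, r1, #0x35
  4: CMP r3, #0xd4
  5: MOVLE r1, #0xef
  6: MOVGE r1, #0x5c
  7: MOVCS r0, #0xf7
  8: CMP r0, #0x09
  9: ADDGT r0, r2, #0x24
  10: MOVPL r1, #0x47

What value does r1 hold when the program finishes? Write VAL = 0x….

VAL = 0x47

0: ✓ CMP  NZCV=0000
1: · MOVCS
2: · MOVLE
3: · SUBLE
4: ✓ CMP  NZCV=0000
5: · MOVLE
6: ✓ MOVGE  r1←0x5c
7: · MOVCS
8: ✓ CMP  NZCV=0010
9: ✓ ADDGT  r0←0x21
10: ✓ MOVPL  r1←0x47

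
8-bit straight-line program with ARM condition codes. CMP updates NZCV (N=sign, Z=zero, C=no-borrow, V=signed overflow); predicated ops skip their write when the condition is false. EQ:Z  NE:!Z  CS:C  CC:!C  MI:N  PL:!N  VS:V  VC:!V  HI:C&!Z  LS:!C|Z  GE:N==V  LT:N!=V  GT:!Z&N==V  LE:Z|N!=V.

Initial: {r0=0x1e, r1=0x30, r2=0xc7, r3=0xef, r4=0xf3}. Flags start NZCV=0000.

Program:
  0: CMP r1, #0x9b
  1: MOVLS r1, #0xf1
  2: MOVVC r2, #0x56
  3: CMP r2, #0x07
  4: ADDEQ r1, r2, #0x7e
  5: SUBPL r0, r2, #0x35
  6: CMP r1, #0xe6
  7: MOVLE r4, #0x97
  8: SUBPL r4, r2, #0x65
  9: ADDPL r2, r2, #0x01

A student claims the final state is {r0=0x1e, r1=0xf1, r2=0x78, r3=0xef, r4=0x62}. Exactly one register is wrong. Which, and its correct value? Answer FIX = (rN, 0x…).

0: ✓ CMP  NZCV=1001
1: ✓ MOVLS  r1←0xf1
2: · MOVVC
3: ✓ CMP  NZCV=1010
4: · ADDEQ
5: · SUBPL
6: ✓ CMP  NZCV=0010
7: · MOVLE
8: ✓ SUBPL  r4←0x62
9: ✓ ADDPL  r2←0xc8

FIX = (r2, 0xc8)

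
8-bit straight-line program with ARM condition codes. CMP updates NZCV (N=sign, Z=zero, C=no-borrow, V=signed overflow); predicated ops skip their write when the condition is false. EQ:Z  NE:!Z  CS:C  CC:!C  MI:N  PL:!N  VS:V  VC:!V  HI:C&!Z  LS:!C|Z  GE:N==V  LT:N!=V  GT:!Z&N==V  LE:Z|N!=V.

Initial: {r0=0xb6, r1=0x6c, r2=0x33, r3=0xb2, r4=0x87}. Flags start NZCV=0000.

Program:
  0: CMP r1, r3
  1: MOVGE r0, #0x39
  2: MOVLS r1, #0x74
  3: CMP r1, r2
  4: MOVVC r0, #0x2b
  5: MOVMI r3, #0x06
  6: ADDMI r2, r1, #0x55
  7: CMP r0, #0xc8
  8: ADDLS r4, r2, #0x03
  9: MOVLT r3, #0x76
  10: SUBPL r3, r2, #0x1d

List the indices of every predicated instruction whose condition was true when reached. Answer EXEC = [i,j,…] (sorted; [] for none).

0: ✓ CMP  NZCV=1001
1: ✓ MOVGE  r0←0x39
2: ✓ MOVLS  r1←0x74
3: ✓ CMP  NZCV=0010
4: ✓ MOVVC  r0←0x2b
5: · MOVMI
6: · ADDMI
7: ✓ CMP  NZCV=0000
8: ✓ ADDLS  r4←0x36
9: · MOVLT
10: ✓ SUBPL  r3←0x16

EXEC = [1,2,4,8,10]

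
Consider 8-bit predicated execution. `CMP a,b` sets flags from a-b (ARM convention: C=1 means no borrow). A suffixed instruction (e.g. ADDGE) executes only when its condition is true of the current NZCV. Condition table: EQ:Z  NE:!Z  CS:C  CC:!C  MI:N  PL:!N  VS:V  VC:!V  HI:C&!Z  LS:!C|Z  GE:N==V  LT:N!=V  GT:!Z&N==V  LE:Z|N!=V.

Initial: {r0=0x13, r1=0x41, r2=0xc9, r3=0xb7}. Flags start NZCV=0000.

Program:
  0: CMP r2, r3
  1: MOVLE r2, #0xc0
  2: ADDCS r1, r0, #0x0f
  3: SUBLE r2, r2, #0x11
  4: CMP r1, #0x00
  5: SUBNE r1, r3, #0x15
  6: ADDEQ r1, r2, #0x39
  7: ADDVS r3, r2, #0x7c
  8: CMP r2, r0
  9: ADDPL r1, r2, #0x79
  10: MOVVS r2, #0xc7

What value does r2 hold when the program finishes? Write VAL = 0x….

0: ✓ CMP  NZCV=0010
1: · MOVLE
2: ✓ ADDCS  r1←0x22
3: · SUBLE
4: ✓ CMP  NZCV=0010
5: ✓ SUBNE  r1←0xa2
6: · ADDEQ
7: · ADDVS
8: ✓ CMP  NZCV=1010
9: · ADDPL
10: · MOVVS

VAL = 0xc9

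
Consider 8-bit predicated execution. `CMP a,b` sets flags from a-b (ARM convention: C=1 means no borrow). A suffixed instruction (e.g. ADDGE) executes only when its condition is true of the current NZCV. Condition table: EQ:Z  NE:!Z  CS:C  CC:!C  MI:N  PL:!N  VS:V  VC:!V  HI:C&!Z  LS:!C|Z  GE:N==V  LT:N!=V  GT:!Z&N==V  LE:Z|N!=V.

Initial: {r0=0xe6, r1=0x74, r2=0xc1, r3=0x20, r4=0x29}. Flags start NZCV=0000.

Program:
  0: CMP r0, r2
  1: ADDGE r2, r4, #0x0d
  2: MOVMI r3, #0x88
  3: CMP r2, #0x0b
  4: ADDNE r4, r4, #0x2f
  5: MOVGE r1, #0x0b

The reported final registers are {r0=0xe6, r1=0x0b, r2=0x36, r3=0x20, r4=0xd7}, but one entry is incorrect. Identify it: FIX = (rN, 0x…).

FIX = (r4, 0x58)

0: ✓ CMP  NZCV=0010
1: ✓ ADDGE  r2←0x36
2: · MOVMI
3: ✓ CMP  NZCV=0010
4: ✓ ADDNE  r4←0x58
5: ✓ MOVGE  r1←0x0b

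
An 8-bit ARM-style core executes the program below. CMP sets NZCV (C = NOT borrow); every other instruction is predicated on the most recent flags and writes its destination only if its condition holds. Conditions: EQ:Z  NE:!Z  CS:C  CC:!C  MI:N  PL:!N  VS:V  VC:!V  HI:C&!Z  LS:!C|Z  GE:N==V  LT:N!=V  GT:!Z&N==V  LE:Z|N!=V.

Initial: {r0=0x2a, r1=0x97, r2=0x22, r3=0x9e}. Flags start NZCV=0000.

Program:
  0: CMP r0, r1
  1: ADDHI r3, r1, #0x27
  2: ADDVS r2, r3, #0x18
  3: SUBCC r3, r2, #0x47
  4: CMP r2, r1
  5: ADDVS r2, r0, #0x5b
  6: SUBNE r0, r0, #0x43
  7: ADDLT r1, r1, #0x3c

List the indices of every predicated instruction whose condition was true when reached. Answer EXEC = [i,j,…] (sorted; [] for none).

EXEC = [2,3,6]

[0] flags=1001 → (cmp)
[1] flags=1001 HI?F → skip
[2] flags=1001 VS?T → r2=0xb6
[3] flags=1001 CC?T → r3=0x6f
[4] flags=0010 → (cmp)
[5] flags=0010 VS?F → skip
[6] flags=0010 NE?T → r0=0xe7
[7] flags=0010 LT?F → skip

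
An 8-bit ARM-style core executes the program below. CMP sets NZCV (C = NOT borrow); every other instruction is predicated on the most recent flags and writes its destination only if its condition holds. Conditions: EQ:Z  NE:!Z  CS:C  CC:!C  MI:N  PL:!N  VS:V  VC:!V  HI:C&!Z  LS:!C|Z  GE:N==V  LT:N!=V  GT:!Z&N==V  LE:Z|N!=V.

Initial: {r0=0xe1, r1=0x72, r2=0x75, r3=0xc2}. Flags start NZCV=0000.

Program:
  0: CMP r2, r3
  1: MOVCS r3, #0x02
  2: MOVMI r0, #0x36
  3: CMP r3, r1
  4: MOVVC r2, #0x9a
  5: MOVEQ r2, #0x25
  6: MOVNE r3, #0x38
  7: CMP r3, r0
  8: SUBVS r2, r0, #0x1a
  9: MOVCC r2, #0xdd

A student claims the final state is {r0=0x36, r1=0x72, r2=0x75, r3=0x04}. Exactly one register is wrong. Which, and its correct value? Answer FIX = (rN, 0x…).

0: ✓ CMP  NZCV=1001
1: · MOVCS
2: ✓ MOVMI  r0←0x36
3: ✓ CMP  NZCV=0011
4: · MOVVC
5: · MOVEQ
6: ✓ MOVNE  r3←0x38
7: ✓ CMP  NZCV=0010
8: · SUBVS
9: · MOVCC

FIX = (r3, 0x38)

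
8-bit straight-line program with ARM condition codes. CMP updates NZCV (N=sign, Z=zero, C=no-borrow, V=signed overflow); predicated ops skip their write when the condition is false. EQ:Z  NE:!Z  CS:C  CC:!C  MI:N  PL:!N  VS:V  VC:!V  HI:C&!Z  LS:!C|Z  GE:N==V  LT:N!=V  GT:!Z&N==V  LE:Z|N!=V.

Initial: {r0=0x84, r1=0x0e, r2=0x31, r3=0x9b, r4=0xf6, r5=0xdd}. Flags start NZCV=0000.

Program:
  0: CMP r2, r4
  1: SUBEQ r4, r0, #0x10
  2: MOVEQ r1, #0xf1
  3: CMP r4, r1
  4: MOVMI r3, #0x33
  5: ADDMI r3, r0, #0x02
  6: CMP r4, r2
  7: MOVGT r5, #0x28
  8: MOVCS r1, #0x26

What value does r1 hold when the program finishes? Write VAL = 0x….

VAL = 0x26

0: ✓ CMP  NZCV=0000
1: · SUBEQ
2: · MOVEQ
3: ✓ CMP  NZCV=1010
4: ✓ MOVMI  r3←0x33
5: ✓ ADDMI  r3←0x86
6: ✓ CMP  NZCV=1010
7: · MOVGT
8: ✓ MOVCS  r1←0x26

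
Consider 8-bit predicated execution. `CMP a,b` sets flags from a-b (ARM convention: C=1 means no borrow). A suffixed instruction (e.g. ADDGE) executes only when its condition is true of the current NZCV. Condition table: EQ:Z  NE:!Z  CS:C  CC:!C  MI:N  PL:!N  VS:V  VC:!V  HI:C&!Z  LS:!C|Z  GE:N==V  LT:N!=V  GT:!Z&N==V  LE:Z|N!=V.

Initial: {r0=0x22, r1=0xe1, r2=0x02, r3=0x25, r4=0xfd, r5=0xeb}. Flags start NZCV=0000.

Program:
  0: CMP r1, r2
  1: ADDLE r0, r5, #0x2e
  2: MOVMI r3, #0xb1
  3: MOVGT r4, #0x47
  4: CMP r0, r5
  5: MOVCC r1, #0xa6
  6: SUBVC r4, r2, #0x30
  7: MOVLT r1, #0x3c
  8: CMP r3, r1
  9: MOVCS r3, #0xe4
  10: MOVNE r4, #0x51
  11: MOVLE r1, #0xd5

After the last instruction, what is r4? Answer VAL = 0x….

0: ✓ CMP  NZCV=1010
1: ✓ ADDLE  r0←0x19
2: ✓ MOVMI  r3←0xb1
3: · MOVGT
4: ✓ CMP  NZCV=0000
5: ✓ MOVCC  r1←0xa6
6: ✓ SUBVC  r4←0xd2
7: · MOVLT
8: ✓ CMP  NZCV=0010
9: ✓ MOVCS  r3←0xe4
10: ✓ MOVNE  r4←0x51
11: · MOVLE

VAL = 0x51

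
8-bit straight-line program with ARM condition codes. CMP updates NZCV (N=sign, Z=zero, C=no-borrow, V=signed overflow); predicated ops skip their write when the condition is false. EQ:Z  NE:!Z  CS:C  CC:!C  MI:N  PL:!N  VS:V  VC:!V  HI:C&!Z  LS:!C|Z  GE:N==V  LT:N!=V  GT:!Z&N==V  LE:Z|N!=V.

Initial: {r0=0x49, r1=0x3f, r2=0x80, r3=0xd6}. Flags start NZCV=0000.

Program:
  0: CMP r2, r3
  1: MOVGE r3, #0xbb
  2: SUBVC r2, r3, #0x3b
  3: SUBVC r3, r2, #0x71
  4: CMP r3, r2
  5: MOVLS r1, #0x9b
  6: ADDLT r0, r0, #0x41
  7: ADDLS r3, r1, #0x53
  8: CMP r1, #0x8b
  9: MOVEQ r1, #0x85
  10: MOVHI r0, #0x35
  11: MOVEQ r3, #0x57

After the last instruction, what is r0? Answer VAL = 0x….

VAL = 0x35

0: ✓ CMP  NZCV=1000
1: · MOVGE
2: ✓ SUBVC  r2←0x9b
3: ✓ SUBVC  r3←0x2a
4: ✓ CMP  NZCV=1001
5: ✓ MOVLS  r1←0x9b
6: · ADDLT
7: ✓ ADDLS  r3←0xee
8: ✓ CMP  NZCV=0010
9: · MOVEQ
10: ✓ MOVHI  r0←0x35
11: · MOVEQ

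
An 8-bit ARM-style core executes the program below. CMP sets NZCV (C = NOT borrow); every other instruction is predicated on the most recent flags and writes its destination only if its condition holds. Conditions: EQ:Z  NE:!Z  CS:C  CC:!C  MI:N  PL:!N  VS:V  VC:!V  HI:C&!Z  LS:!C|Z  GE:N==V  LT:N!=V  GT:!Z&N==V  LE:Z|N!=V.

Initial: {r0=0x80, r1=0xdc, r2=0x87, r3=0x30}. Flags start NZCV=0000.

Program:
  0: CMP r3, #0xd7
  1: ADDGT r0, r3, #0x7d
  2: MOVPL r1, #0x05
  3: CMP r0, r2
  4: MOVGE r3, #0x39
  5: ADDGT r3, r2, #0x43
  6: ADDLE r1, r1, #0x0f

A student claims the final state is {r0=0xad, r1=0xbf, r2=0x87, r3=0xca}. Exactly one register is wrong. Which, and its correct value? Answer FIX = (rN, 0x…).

FIX = (r1, 0x05)

0: ✓ CMP  NZCV=0000
1: ✓ ADDGT  r0←0xad
2: ✓ MOVPL  r1←0x05
3: ✓ CMP  NZCV=0010
4: ✓ MOVGE  r3←0x39
5: ✓ ADDGT  r3←0xca
6: · ADDLE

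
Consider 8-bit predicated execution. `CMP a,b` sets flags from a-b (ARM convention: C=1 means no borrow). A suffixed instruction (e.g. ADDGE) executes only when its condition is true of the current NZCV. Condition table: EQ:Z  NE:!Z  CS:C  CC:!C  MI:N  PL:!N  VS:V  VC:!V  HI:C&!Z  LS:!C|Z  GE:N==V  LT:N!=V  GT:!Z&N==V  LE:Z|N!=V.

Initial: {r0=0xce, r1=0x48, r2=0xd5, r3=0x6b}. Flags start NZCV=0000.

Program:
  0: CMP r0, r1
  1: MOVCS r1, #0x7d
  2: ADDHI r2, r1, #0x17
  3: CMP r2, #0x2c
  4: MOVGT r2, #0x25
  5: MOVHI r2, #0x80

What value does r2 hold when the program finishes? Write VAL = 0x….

VAL = 0x80

0: ✓ CMP  NZCV=1010
1: ✓ MOVCS  r1←0x7d
2: ✓ ADDHI  r2←0x94
3: ✓ CMP  NZCV=0011
4: · MOVGT
5: ✓ MOVHI  r2←0x80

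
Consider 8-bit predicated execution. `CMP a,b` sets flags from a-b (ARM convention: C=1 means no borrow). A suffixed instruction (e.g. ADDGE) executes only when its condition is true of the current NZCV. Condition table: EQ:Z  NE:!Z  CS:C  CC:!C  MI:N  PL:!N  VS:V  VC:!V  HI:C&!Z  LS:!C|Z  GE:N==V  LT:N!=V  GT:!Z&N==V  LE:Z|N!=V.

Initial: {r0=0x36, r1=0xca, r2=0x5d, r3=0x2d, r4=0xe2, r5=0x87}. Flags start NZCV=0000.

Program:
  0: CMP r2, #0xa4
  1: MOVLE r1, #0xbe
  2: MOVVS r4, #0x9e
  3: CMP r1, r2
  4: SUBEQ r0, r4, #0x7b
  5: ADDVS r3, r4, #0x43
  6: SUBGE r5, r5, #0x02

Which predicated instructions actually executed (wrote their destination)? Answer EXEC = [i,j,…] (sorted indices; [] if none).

0: ✓ CMP  NZCV=1001
1: · MOVLE
2: ✓ MOVVS  r4←0x9e
3: ✓ CMP  NZCV=0011
4: · SUBEQ
5: ✓ ADDVS  r3←0xe1
6: · SUBGE

EXEC = [2,5]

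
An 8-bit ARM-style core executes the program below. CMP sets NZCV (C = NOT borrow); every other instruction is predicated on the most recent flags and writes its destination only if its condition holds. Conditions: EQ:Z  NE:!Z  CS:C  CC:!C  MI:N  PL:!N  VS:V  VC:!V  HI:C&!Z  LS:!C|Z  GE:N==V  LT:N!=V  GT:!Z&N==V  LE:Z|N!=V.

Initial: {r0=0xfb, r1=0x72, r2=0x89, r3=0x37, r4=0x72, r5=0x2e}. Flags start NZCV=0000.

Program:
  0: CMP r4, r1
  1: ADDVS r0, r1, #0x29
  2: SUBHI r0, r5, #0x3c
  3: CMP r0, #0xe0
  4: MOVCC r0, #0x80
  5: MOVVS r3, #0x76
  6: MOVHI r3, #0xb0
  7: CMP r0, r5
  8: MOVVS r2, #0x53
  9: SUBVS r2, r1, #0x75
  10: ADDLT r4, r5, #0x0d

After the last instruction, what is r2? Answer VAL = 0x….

[0] flags=0110 → (cmp)
[1] flags=0110 VS?F → skip
[2] flags=0110 HI?F → skip
[3] flags=0010 → (cmp)
[4] flags=0010 CC?F → skip
[5] flags=0010 VS?F → skip
[6] flags=0010 HI?T → r3=0xb0
[7] flags=1010 → (cmp)
[8] flags=1010 VS?F → skip
[9] flags=1010 VS?F → skip
[10] flags=1010 LT?T → r4=0x3b

VAL = 0x89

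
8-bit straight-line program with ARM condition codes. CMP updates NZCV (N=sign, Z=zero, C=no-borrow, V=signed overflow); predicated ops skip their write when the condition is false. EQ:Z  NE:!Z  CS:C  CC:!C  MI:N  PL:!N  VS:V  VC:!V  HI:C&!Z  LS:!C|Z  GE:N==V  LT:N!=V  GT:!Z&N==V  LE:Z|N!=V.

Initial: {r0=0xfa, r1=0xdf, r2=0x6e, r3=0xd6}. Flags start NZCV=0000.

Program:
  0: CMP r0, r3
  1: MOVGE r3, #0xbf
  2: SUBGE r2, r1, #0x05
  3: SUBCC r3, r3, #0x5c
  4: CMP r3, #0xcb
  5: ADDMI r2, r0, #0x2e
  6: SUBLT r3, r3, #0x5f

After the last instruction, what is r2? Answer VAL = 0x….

[0] flags=0010 → (cmp)
[1] flags=0010 GE?T → r3=0xbf
[2] flags=0010 GE?T → r2=0xda
[3] flags=0010 CC?F → skip
[4] flags=1000 → (cmp)
[5] flags=1000 MI?T → r2=0x28
[6] flags=1000 LT?T → r3=0x60

VAL = 0x28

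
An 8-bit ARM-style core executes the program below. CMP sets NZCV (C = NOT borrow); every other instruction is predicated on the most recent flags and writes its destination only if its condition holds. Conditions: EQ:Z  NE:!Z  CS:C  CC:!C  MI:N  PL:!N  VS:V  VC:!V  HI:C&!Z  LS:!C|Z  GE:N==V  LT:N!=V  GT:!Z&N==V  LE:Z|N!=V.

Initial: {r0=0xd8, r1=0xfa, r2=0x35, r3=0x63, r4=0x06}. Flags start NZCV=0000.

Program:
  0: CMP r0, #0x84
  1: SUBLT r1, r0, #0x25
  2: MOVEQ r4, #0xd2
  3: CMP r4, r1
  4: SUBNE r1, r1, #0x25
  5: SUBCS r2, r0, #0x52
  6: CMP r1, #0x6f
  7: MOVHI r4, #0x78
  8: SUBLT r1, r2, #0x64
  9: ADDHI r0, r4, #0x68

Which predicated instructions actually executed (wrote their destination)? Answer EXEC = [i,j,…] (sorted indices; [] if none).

EXEC = [4,7,8,9]

0: ✓ CMP  NZCV=0010
1: · SUBLT
2: · MOVEQ
3: ✓ CMP  NZCV=0000
4: ✓ SUBNE  r1←0xd5
5: · SUBCS
6: ✓ CMP  NZCV=0011
7: ✓ MOVHI  r4←0x78
8: ✓ SUBLT  r1←0xd1
9: ✓ ADDHI  r0←0xe0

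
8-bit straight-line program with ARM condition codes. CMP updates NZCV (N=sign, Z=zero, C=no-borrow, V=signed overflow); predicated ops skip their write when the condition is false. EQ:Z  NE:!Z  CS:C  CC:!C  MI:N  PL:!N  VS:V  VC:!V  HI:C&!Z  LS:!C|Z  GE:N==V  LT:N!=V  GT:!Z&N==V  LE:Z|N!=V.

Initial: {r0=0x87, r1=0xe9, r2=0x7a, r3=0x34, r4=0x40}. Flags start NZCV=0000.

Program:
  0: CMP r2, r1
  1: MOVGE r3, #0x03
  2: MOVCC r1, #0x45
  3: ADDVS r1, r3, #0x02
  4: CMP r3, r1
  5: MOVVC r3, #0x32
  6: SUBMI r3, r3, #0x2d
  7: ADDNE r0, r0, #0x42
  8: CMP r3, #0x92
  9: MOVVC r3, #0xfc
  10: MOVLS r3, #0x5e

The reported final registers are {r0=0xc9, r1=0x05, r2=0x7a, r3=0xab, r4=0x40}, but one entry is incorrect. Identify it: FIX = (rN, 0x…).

[0] flags=1001 → (cmp)
[1] flags=1001 GE?T → r3=0x03
[2] flags=1001 CC?T → r1=0x45
[3] flags=1001 VS?T → r1=0x05
[4] flags=1000 → (cmp)
[5] flags=1000 VC?T → r3=0x32
[6] flags=1000 MI?T → r3=0x05
[7] flags=1000 NE?T → r0=0xc9
[8] flags=0000 → (cmp)
[9] flags=0000 VC?T → r3=0xfc
[10] flags=0000 LS?T → r3=0x5e

FIX = (r3, 0x5e)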